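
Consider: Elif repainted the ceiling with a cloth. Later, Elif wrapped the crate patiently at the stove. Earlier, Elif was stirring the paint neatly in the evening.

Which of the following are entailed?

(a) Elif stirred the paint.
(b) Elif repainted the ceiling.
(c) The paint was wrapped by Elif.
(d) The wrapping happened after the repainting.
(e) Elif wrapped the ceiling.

(a), (b), (d)

(a) Entailed — 'stir' is an activity; 'was stirring' entails that some stirring happened, so 'stirred' holds.
(b) Entailed — every conjunct here is already in the original repainting event.
(c) Not entailed — Elif wrapped the crate, not the paint; the paint belongs to the stirring event.
(d) Entailed — the narrative places the repainting before the wrapping.
(e) Not entailed — Elif wrapped the crate, not the ceiling; the ceiling belongs to the repainting event.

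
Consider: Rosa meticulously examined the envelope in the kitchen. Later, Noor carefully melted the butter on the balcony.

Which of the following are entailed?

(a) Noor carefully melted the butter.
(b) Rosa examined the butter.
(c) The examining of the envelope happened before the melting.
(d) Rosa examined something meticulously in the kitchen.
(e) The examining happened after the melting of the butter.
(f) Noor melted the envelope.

(a), (c), (d)

(a) Entailed — every conjunct here is already in the original melting event.
(b) Not entailed — Rosa examined the envelope, not the butter; the butter belongs to the melting event.
(c) Entailed — the narrative places the examining before the melting.
(d) Entailed — every conjunct here is already in the original examining event.
(e) Not entailed — the narrative places the examining before the melting, not after.
(f) Not entailed — Noor melted the butter, not the envelope; the envelope belongs to the examining event.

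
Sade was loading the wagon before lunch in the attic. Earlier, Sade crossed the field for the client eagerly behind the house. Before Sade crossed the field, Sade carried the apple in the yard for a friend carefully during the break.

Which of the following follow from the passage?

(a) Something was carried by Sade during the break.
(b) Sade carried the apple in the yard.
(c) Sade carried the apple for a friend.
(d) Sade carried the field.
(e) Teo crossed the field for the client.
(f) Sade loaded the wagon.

(a), (b), (c)

(a) Entailed — this follows by dropping conjuncts from the carrying event's description.
(b) Entailed — the original entails any weakening of itself; this just drops 'during the break', 'carefully', 'for a friend'.
(c) Entailed — dropping 'during the break', 'carefully', 'in the yard' leaves a sub-description the original still satisfies.
(d) Not entailed — Sade carried the apple, not the field; the field belongs to the crossing event.
(e) Not entailed — the passage has Sade crossing the field, not Teo.
(f) Not entailed — 'was loading' is progressive on an accomplishment; it does not entail the completed 'loaded'.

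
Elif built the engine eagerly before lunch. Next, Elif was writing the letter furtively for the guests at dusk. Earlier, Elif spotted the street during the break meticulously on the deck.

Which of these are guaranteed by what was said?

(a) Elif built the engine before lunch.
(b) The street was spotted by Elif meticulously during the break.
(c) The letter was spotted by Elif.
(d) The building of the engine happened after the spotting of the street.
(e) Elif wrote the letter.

(a), (b)

(a) Entailed — this follows by dropping conjuncts from the building event's description.
(b) Entailed — the original entails any weakening of itself; this just drops 'on the deck'.
(c) Not entailed — Elif spotted the street, not the letter; the letter belongs to the writing event.
(d) Not entailed — the narrative doesn't order the spotting relative to the building.
(e) Not entailed — 'was writing' is progressive on an accomplishment; it does not entail the completed 'wrote'.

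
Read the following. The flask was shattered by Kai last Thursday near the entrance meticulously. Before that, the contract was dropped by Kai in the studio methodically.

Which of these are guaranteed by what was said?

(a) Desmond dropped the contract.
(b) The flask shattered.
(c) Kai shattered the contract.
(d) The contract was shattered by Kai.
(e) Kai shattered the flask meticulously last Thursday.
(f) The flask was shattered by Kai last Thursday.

(b), (e), (f)

(a) Not entailed — the passage has Kai dropping the contract, not Desmond.
(b) Entailed — 'Kai shattered the flask' is causative; it entails the inchoative 'the flask shattered'.
(c) Not entailed — Kai shattered the flask, not the contract; the contract belongs to the dropping event.
(d) Not entailed — Kai shattered the flask, not the contract; the contract belongs to the dropping event.
(e) Entailed — the original entails any weakening of itself; this just drops 'near the entrance'.
(f) Entailed — this follows by dropping conjuncts from the shattering event's description.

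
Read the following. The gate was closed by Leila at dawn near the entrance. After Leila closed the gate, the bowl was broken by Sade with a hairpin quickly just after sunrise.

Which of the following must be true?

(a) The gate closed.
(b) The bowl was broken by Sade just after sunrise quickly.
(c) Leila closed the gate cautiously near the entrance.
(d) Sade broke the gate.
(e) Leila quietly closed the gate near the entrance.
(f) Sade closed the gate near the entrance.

(a) Entailed — 'Leila closed the gate' is causative; it entails the inchoative 'the gate closed'.
(b) Entailed — dropping 'with a hairpin' leaves a sub-description the original still satisfies.
(c) Not entailed — 'cautiously' adds information not in the original event.
(d) Not entailed — Sade broke the bowl, not the gate; the gate belongs to the closing event.
(e) Not entailed — 'quietly' adds information not in the original event.
(f) Not entailed — the passage has Leila closing the gate, not Sade.

(a), (b)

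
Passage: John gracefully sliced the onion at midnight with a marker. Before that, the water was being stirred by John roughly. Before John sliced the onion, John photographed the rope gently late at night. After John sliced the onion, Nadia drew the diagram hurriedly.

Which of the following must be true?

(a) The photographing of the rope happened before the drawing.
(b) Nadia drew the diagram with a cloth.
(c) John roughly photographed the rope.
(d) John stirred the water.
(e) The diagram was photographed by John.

(a), (d)

(a) Entailed — the narrative places the photographing before the drawing.
(b) Not entailed — 'with a cloth' adds information not in the original event.
(c) Not entailed — 'roughly' adds a manner not in (and inconsistent with) the original.
(d) Entailed — 'stir' is an activity; 'was stirring' entails that some stirring happened, so 'stirred' holds.
(e) Not entailed — John photographed the rope, not the diagram; the diagram belongs to the drawing event.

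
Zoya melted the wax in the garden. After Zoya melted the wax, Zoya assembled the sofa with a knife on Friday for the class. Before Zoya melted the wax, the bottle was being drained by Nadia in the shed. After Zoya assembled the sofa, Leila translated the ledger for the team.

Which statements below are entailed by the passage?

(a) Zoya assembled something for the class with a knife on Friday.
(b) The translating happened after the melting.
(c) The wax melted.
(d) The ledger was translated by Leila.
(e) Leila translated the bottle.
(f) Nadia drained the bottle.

(a) Entailed — this follows by dropping conjuncts from the assembling event's description.
(b) Entailed — the narrative places the melting before the translating.
(c) Entailed — 'Zoya melted the wax' is causative; it entails the inchoative 'the wax melted'.
(d) Entailed — this follows by dropping conjuncts from the translating event's description.
(e) Not entailed — Leila translated the ledger, not the bottle; the bottle belongs to the draining event.
(f) Not entailed — 'was draining' is progressive on an accomplishment; it does not entail the completed 'drained'.

(a), (b), (c), (d)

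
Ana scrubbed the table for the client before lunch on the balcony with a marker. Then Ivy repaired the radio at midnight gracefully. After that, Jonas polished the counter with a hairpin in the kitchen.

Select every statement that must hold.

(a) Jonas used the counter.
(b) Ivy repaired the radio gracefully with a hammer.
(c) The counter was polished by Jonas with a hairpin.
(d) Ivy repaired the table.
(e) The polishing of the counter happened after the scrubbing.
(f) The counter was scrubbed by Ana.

(a) Not entailed — the counter is the patient, not an instrument — Jonas used a hairpin.
(b) Not entailed — 'with a hammer' adds information not in the original event.
(c) Entailed — the original entails any weakening of itself; this just drops 'in the kitchen'.
(d) Not entailed — Ivy repaired the radio, not the table; the table belongs to the scrubbing event.
(e) Entailed — the narrative places the scrubbing before the polishing.
(f) Not entailed — Ana scrubbed the table, not the counter; the counter belongs to the polishing event.

(c), (e)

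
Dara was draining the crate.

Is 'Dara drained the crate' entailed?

'was draining' is progressive; for an accomplishment like 'drain the crate', it doesn't entail completion.

no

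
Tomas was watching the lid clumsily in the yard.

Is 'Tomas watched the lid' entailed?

yes

'watch' is atelic; if Tomas was watching the lid, then Tomas watched the lid (for some time).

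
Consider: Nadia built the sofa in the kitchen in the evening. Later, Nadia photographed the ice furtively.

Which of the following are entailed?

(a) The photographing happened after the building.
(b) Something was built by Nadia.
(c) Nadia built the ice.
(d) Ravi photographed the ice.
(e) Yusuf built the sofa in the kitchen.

(a), (b)

(a) Entailed — the narrative places the building before the photographing.
(b) Entailed — the original entails any weakening of itself; this just drops 'in the evening', 'in the kitchen' and generalizes the patient.
(c) Not entailed — Nadia built the sofa, not the ice; the ice belongs to the photographing event.
(d) Not entailed — the passage has Nadia photographing the ice, not Ravi.
(e) Not entailed — the passage has Nadia building the sofa, not Yusuf.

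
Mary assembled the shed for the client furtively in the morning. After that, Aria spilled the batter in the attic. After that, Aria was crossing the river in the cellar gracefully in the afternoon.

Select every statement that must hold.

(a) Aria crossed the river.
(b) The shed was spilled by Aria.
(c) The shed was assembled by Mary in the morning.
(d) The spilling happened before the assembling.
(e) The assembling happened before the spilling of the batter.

(a) Not entailed — 'was crossing' is progressive on an accomplishment; it does not entail the completed 'crossed'.
(b) Not entailed — Aria spilled the batter, not the shed; the shed belongs to the assembling event.
(c) Entailed — dropping 'for the client', 'furtively' leaves a sub-description the original still satisfies.
(d) Not entailed — the narrative places the assembling before the spilling, not after.
(e) Entailed — the narrative places the assembling before the spilling.

(c), (e)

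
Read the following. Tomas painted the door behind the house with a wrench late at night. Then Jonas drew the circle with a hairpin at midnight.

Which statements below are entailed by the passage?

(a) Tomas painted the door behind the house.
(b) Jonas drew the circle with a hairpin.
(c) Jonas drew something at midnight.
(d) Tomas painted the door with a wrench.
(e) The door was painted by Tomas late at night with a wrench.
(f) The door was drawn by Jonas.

(a) Entailed — every conjunct here is already in the original painting event.
(b) Entailed — this follows by dropping conjuncts from the drawing event's description.
(c) Entailed — every conjunct here is already in the original drawing event.
(d) Entailed — every conjunct here is already in the original painting event.
(e) Entailed — this follows by dropping conjuncts from the painting event's description.
(f) Not entailed — Jonas drew the circle, not the door; the door belongs to the painting event.

(a), (b), (c), (d), (e)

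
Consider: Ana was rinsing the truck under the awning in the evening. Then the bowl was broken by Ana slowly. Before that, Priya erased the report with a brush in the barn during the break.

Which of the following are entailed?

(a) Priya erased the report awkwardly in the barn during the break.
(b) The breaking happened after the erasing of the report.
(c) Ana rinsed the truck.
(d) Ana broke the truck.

(a) Not entailed — 'awkwardly' adds information not in the original event.
(b) Entailed — the narrative places the erasing before the breaking.
(c) Entailed — 'rinse' is an activity; 'was rinsing' entails that some rinsing happened, so 'rinsed' holds.
(d) Not entailed — Ana broke the bowl, not the truck; the truck belongs to the rinsing event.

(b), (c)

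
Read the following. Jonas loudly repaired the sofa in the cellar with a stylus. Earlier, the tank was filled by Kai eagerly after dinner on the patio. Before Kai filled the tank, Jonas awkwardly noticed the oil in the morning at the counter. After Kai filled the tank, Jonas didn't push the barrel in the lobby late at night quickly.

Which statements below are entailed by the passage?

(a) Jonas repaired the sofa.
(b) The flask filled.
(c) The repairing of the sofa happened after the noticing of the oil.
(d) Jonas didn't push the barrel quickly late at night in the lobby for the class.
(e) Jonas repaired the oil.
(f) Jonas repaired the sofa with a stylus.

(a) Entailed — every conjunct here is already in the original repairing event.
(b) Not entailed — the tank is what filled, not the flask.
(c) Entailed — the narrative places the noticing before the repairing.
(d) Entailed — under negation, adding a further restriction is entailed: if no such pushing event occurred, none occurred for the class either.
(e) Not entailed — Jonas repaired the sofa, not the oil; the oil belongs to the noticing event.
(f) Entailed — every conjunct here is already in the original repairing event.

(a), (c), (d), (f)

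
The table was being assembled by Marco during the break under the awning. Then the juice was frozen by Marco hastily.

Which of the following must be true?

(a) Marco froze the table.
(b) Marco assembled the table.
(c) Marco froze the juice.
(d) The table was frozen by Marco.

(a) Not entailed — Marco froze the juice, not the table; the table belongs to the assembling event.
(b) Not entailed — 'was assembling' is progressive on an accomplishment; it does not entail the completed 'assembled'.
(c) Entailed — dropping 'hastily' leaves a sub-description the original still satisfies.
(d) Not entailed — Marco froze the juice, not the table; the table belongs to the assembling event.

(c)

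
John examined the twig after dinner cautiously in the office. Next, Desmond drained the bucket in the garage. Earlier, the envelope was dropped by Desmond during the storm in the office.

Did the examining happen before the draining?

yes

The narrative orders the examining before the draining.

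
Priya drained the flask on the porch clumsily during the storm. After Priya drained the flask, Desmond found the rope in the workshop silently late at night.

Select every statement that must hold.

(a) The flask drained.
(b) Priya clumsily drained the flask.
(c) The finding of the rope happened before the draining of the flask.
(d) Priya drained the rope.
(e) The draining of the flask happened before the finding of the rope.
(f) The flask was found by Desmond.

(a), (b), (e)

(a) Entailed — 'Priya drained the flask' is causative; it entails the inchoative 'the flask drained'.
(b) Entailed — the original entails any weakening of itself; this just drops 'during the storm', 'on the porch'.
(c) Not entailed — the narrative places the draining before the finding, not after.
(d) Not entailed — Priya drained the flask, not the rope; the rope belongs to the finding event.
(e) Entailed — the narrative places the draining before the finding.
(f) Not entailed — Desmond found the rope, not the flask; the flask belongs to the draining event.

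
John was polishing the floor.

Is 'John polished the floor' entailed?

'polish' is atelic; if John was polishing the floor, then John polished the floor (for some time).

yes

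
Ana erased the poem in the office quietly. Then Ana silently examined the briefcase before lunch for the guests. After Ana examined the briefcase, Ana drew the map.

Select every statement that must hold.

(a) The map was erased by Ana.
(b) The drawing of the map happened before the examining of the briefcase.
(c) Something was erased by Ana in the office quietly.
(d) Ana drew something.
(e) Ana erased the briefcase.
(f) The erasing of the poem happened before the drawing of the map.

(c), (d), (f)

(a) Not entailed — Ana erased the poem, not the map; the map belongs to the drawing event.
(b) Not entailed — the narrative places the examining before the drawing, not after.
(c) Entailed — every conjunct here is already in the original erasing event.
(d) Entailed — generalizing the patient leaves a sub-description the original still satisfies.
(e) Not entailed — Ana erased the poem, not the briefcase; the briefcase belongs to the examining event.
(f) Entailed — the narrative places the erasing before the drawing.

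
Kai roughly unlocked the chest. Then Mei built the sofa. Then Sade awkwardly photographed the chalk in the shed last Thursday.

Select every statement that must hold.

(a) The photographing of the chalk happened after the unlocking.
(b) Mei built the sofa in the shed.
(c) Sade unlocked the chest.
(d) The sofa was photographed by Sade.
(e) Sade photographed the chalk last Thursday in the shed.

(a), (e)

(a) Entailed — the narrative places the unlocking before the photographing.
(b) Not entailed — 'in the shed' adds information not in the original event.
(c) Not entailed — the passage has Kai unlocking the chest, not Sade.
(d) Not entailed — Sade photographed the chalk, not the sofa; the sofa belongs to the building event.
(e) Entailed — every conjunct here is already in the original photographing event.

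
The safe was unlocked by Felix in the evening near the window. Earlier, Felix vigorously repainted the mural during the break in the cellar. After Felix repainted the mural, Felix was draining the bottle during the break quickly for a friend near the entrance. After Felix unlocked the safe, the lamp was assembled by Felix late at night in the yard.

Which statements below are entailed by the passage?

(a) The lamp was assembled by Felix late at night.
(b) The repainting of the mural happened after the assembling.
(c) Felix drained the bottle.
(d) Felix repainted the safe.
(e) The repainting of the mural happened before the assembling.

(a) Entailed — dropping 'in the yard' leaves a sub-description the original still satisfies.
(b) Not entailed — the narrative places the repainting before the assembling, not after.
(c) Not entailed — 'was draining' is progressive on an accomplishment; it does not entail the completed 'drained'.
(d) Not entailed — Felix repainted the mural, not the safe; the safe belongs to the unlocking event.
(e) Entailed — the narrative places the repainting before the assembling.

(a), (e)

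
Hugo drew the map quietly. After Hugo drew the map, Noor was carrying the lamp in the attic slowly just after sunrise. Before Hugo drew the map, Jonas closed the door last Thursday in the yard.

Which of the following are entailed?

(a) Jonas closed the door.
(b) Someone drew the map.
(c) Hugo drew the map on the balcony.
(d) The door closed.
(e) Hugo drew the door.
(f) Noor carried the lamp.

(a), (b), (d), (f)

(a) Entailed — this follows by dropping conjuncts from the closing event's description.
(b) Entailed — this follows by dropping conjuncts from the drawing event's description.
(c) Not entailed — 'on the balcony' adds information not in the original event.
(d) Entailed — 'Jonas closed the door' is causative; it entails the inchoative 'the door closed'.
(e) Not entailed — Hugo drew the map, not the door; the door belongs to the closing event.
(f) Entailed — 'carry' is an activity; 'was carrying' entails that some carrying happened, so 'carried' holds.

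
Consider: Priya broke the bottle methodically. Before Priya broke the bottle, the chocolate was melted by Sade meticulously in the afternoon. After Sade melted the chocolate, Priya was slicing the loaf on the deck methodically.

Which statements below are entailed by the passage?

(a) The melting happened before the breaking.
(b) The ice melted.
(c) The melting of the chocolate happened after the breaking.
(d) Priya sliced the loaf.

(a) Entailed — the narrative places the melting before the breaking.
(b) Not entailed — the chocolate is what melted, not the ice.
(c) Not entailed — the narrative places the melting before the breaking, not after.
(d) Not entailed — 'was slicing' is progressive on an accomplishment; it does not entail the completed 'sliced'.

(a)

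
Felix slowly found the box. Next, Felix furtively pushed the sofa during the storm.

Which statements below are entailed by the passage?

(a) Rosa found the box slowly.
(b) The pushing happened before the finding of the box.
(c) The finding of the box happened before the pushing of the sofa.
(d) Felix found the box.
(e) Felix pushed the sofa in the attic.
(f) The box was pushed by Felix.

(c), (d)

(a) Not entailed — the passage has Felix finding the box, not Rosa.
(b) Not entailed — the narrative places the finding before the pushing, not after.
(c) Entailed — the narrative places the finding before the pushing.
(d) Entailed — every conjunct here is already in the original finding event.
(e) Not entailed — 'in the attic' adds information not in the original event.
(f) Not entailed — Felix pushed the sofa, not the box; the box belongs to the finding event.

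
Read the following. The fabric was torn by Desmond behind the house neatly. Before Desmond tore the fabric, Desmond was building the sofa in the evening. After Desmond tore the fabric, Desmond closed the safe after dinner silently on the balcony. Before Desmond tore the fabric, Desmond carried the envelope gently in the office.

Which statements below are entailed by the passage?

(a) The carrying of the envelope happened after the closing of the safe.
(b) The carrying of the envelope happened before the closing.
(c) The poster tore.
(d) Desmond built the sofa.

(b)

(a) Not entailed — the narrative places the carrying before the closing, not after.
(b) Entailed — the narrative places the carrying before the closing.
(c) Not entailed — the fabric is what tore, not the poster.
(d) Not entailed — 'was building' is progressive on an accomplishment; it does not entail the completed 'built'.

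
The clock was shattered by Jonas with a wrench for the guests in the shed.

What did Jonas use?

a wrench

'with a wrench' marks the instrument of the shattering event.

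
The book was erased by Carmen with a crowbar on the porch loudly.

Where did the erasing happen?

'on the porch' marks the location of the erasing event.

on the porch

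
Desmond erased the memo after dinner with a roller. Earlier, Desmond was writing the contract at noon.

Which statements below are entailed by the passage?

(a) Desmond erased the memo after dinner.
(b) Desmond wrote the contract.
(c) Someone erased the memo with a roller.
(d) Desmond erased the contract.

(a), (c)

(a) Entailed — the original entails any weakening of itself; this just drops 'with a roller'.
(b) Not entailed — 'was writing' is progressive on an accomplishment; it does not entail the completed 'wrote'.
(c) Entailed — the original entails any weakening of itself; this just drops 'after dinner' and generalizes the agent.
(d) Not entailed — Desmond erased the memo, not the contract; the contract belongs to the writing event.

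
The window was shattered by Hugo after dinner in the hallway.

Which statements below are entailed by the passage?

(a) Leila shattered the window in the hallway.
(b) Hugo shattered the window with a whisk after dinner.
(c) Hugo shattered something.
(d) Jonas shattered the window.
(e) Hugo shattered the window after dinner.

(c), (e)

(a) Not entailed — the passage has Hugo shattering the window, not Leila.
(b) Not entailed — 'with a whisk' adds information not in the original event.
(c) Entailed — dropping 'in the hallway', 'after dinner' and generalizing the patient leaves a sub-description the original still satisfies.
(d) Not entailed — the passage has Hugo shattering the window, not Jonas.
(e) Entailed — every conjunct here is already in the original shattering event.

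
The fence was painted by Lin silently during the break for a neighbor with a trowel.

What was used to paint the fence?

'with a trowel' marks the instrument of the painting event.

a trowel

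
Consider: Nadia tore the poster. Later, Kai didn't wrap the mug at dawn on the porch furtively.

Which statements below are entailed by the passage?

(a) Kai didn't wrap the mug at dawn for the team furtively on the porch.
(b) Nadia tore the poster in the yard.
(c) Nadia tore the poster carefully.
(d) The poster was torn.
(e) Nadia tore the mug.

(a) Entailed — under negation, adding a further restriction is entailed: if no such wrapping event occurred, none occurred for the team either.
(b) Not entailed — 'in the yard' adds information not in the original event.
(c) Not entailed — 'carefully' adds information not in the original event.
(d) Entailed — this follows by dropping conjuncts from the tearing event's description.
(e) Not entailed — Nadia tore the poster, not the mug; the mug belongs to the wrapping event.

(a), (d)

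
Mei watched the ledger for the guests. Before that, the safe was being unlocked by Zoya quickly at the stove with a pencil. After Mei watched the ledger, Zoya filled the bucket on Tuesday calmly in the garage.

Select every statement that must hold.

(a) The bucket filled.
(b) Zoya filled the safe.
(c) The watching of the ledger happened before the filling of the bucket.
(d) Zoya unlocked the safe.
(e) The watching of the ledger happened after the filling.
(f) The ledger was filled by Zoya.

(a), (c)

(a) Entailed — 'Zoya filled the bucket' is causative; it entails the inchoative 'the bucket filled'.
(b) Not entailed — Zoya filled the bucket, not the safe; the safe belongs to the unlocking event.
(c) Entailed — the narrative places the watching before the filling.
(d) Not entailed — 'was unlocking' is progressive on an accomplishment; it does not entail the completed 'unlocked'.
(e) Not entailed — the narrative places the watching before the filling, not after.
(f) Not entailed — Zoya filled the bucket, not the ledger; the ledger belongs to the watching event.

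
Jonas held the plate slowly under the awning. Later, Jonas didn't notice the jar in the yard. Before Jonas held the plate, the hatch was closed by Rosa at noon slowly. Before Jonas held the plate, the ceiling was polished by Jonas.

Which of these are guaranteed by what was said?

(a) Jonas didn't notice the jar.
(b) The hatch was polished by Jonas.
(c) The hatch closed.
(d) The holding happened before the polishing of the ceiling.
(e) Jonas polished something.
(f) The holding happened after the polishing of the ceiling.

(a) Not entailed — dropping 'in the yard' under negation is not valid — the original leaves open that Jonas noticed the jar some other way.
(b) Not entailed — Jonas polished the ceiling, not the hatch; the hatch belongs to the closing event.
(c) Entailed — 'Rosa closed the hatch' is causative; it entails the inchoative 'the hatch closed'.
(d) Not entailed — the narrative places the polishing before the holding, not after.
(e) Entailed — the original entails any weakening of itself; this just generalizes the patient.
(f) Entailed — the narrative places the polishing before the holding.

(c), (e), (f)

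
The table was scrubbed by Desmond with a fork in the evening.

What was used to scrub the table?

a fork

'with a fork' marks the instrument of the scrubbing event.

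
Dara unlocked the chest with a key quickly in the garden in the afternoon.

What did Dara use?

a key

'with a key' marks the instrument of the unlocking event.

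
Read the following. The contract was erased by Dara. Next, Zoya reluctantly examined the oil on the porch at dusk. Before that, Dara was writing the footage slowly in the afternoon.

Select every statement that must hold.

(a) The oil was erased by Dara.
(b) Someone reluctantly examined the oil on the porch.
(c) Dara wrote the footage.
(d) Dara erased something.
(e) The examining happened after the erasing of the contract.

(a) Not entailed — Dara erased the contract, not the oil; the oil belongs to the examining event.
(b) Entailed — dropping 'at dusk' and generalizing the agent leaves a sub-description the original still satisfies.
(c) Not entailed — 'was writing' is progressive on an accomplishment; it does not entail the completed 'wrote'.
(d) Entailed — every conjunct here is already in the original erasing event.
(e) Entailed — the narrative places the erasing before the examining.

(b), (d), (e)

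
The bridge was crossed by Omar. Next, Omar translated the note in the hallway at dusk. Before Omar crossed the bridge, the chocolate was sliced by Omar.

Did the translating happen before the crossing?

no

The narrative orders the crossing before the translating.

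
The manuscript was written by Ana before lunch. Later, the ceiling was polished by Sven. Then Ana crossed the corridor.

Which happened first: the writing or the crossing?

the writing

The connectives place the writing before the crossing.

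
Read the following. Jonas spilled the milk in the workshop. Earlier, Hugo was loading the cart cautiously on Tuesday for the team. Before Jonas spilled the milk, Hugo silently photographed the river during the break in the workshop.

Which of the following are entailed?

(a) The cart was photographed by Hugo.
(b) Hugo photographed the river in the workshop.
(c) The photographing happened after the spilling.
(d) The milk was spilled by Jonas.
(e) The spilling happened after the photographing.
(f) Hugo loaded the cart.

(b), (d), (e)

(a) Not entailed — Hugo photographed the river, not the cart; the cart belongs to the loading event.
(b) Entailed — the original entails any weakening of itself; this just drops 'during the break', 'silently'.
(c) Not entailed — the narrative places the photographing before the spilling, not after.
(d) Entailed — this follows by dropping conjuncts from the spilling event's description.
(e) Entailed — the narrative places the photographing before the spilling.
(f) Not entailed — 'was loading' is progressive on an accomplishment; it does not entail the completed 'loaded'.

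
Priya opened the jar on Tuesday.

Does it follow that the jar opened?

yes

'Priya opened the jar' is the causative; it entails the inchoative 'the jar opened'.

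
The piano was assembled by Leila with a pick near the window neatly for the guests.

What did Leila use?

a pick

'with a pick' marks the instrument of the assembling event.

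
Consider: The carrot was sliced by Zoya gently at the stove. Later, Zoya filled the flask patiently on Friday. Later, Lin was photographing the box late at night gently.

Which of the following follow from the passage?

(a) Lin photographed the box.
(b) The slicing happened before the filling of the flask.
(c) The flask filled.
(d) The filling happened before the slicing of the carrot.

(b), (c)

(a) Not entailed — 'was photographing' is progressive on an accomplishment; it does not entail the completed 'photographed'.
(b) Entailed — the narrative places the slicing before the filling.
(c) Entailed — 'Zoya filled the flask' is causative; it entails the inchoative 'the flask filled'.
(d) Not entailed — the narrative places the slicing before the filling, not after.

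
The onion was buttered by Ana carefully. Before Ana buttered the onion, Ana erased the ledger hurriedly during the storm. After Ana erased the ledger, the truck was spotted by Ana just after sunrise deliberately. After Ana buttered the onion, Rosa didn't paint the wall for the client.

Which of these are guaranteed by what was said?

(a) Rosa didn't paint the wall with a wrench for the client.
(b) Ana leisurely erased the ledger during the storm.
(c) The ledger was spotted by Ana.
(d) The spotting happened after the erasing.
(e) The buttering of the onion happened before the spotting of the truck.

(a) Entailed — under negation, adding a further restriction is entailed: if no such painting event occurred, none occurred with a wrench either.
(b) Not entailed — 'leisurely' adds a manner not in (and inconsistent with) the original.
(c) Not entailed — Ana spotted the truck, not the ledger; the ledger belongs to the erasing event.
(d) Entailed — the narrative places the erasing before the spotting.
(e) Not entailed — the narrative doesn't order the buttering relative to the spotting.

(a), (d)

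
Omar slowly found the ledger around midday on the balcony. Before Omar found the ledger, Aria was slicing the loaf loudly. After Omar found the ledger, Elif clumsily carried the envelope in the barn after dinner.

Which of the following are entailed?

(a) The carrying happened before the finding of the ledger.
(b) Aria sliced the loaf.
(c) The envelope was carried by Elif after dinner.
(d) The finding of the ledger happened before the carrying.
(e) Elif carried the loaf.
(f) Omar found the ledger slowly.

(c), (d), (f)

(a) Not entailed — the narrative places the finding before the carrying, not after.
(b) Not entailed — 'was slicing' is progressive on an accomplishment; it does not entail the completed 'sliced'.
(c) Entailed — every conjunct here is already in the original carrying event.
(d) Entailed — the narrative places the finding before the carrying.
(e) Not entailed — Elif carried the envelope, not the loaf; the loaf belongs to the slicing event.
(f) Entailed — the original entails any weakening of itself; this just drops 'around midday', 'on the balcony'.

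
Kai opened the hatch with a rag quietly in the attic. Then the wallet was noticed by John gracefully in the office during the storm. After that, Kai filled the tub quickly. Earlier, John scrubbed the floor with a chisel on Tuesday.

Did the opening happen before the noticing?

yes

The narrative orders the opening before the noticing.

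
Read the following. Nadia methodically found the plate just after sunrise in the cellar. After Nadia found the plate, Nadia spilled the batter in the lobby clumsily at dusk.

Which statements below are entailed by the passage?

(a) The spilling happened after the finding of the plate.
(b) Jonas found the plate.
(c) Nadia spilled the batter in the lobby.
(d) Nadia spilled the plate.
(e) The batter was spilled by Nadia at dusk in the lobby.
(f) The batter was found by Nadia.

(a) Entailed — the narrative places the finding before the spilling.
(b) Not entailed — the passage has Nadia finding the plate, not Jonas.
(c) Entailed — every conjunct here is already in the original spilling event.
(d) Not entailed — Nadia spilled the batter, not the plate; the plate belongs to the finding event.
(e) Entailed — the original entails any weakening of itself; this just drops 'clumsily'.
(f) Not entailed — Nadia found the plate, not the batter; the batter belongs to the spilling event.

(a), (c), (e)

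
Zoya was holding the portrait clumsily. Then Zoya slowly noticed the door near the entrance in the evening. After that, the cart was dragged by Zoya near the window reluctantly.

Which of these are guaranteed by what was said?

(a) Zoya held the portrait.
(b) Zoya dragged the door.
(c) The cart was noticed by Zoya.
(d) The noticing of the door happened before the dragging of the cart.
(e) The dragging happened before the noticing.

(a), (d)

(a) Entailed — 'hold' is an activity; 'was holding' entails that some holding happened, so 'held' holds.
(b) Not entailed — Zoya dragged the cart, not the door; the door belongs to the noticing event.
(c) Not entailed — Zoya noticed the door, not the cart; the cart belongs to the dragging event.
(d) Entailed — the narrative places the noticing before the dragging.
(e) Not entailed — the narrative places the noticing before the dragging, not after.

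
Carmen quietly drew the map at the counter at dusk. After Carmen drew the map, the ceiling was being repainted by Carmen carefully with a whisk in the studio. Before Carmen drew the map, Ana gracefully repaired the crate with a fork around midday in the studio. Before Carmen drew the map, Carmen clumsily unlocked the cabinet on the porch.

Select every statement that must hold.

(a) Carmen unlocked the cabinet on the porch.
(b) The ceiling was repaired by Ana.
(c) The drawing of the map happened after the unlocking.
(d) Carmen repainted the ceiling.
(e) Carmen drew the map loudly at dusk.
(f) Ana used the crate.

(a) Entailed — dropping 'clumsily' leaves a sub-description the original still satisfies.
(b) Not entailed — Ana repaired the crate, not the ceiling; the ceiling belongs to the repainting event.
(c) Entailed — the narrative places the unlocking before the drawing.
(d) Not entailed — 'was repainting' is progressive on an accomplishment; it does not entail the completed 'repainted'.
(e) Not entailed — 'loudly' adds a manner not in (and inconsistent with) the original.
(f) Not entailed — the crate is the patient, not an instrument — Ana used a fork.

(a), (c)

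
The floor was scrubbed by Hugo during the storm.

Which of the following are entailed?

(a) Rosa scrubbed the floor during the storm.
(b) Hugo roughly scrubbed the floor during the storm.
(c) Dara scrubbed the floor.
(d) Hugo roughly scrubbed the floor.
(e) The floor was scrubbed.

(e)

(a) Not entailed — the passage has Hugo scrubbing the floor, not Rosa.
(b) Not entailed — 'roughly' adds information not in the original event.
(c) Not entailed — the passage has Hugo scrubbing the floor, not Dara.
(d) Not entailed — 'roughly' adds information not in the original event.
(e) Entailed — the original entails any weakening of itself; this just drops 'during the storm' and generalizes the agent.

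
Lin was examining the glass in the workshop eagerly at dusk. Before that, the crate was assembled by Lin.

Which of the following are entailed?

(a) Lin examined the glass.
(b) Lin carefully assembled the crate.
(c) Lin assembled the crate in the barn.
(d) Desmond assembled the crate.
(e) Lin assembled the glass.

(a) Entailed — 'examine' is an activity; 'was examining' entails that some examining happened, so 'examined' holds.
(b) Not entailed — 'carefully' adds information not in the original event.
(c) Not entailed — 'in the barn' adds information not in the original event.
(d) Not entailed — the passage has Lin assembling the crate, not Desmond.
(e) Not entailed — Lin assembled the crate, not the glass; the glass belongs to the examining event.

(a)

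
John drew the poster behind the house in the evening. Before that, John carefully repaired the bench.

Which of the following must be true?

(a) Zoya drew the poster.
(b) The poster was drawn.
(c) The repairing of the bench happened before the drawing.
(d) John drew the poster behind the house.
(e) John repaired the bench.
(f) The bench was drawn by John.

(b), (c), (d), (e)

(a) Not entailed — the passage has John drawing the poster, not Zoya.
(b) Entailed — this follows by dropping conjuncts from the drawing event's description.
(c) Entailed — the narrative places the repairing before the drawing.
(d) Entailed — dropping 'in the evening' leaves a sub-description the original still satisfies.
(e) Entailed — every conjunct here is already in the original repairing event.
(f) Not entailed — John drew the poster, not the bench; the bench belongs to the repairing event.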